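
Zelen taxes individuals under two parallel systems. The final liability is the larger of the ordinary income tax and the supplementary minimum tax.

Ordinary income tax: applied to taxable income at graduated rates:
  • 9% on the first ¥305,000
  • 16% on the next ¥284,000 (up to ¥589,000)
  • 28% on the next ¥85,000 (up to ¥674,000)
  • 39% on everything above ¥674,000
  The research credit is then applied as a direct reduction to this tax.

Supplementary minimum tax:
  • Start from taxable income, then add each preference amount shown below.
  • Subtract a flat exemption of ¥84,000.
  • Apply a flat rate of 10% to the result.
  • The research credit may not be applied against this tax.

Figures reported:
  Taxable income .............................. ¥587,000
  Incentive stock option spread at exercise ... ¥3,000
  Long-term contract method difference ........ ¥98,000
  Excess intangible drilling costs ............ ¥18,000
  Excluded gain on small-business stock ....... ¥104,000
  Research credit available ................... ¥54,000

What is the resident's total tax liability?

Ordinary income tax:
  ¥305,000 × 9% = ¥27,450
  ¥282,000 × 16% = ¥45,120
  → ¥72,570
  Less research credit ¥54,000 → ¥18,570

Supplementary minimum tax:
  Adjusted income: ¥587,000 + ¥3,000 + ¥98,000 + ¥18,000 + ¥104,000 = ¥810,000
  Less exemption ¥84,000 → base ¥726,000
  ¥726,000 × 10% = ¥72,600

¥72,600 > ¥18,570, so the supplementary minimum tax is the binding amount.

¥72,600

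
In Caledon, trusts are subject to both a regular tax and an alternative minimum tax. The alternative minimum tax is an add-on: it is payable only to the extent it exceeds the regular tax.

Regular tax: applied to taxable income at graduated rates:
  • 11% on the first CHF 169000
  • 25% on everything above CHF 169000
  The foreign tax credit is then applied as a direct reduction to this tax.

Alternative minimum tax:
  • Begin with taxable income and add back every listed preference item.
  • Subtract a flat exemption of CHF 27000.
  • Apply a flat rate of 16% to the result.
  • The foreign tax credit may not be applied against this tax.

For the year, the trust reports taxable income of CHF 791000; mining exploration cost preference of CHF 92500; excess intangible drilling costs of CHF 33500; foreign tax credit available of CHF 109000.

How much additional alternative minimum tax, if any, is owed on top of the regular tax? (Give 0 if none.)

Alternative minimum tax:
  Adjusted income: CHF 791000 + CHF 92500 + CHF 33500 = CHF 917000
  Less exemption CHF 27000 → base CHF 890000
  CHF 890000 × 16% = CHF 142400

Regular tax:
  CHF 169000 × 11% = CHF 18590
  CHF 622000 × 25% = CHF 155500
  → CHF 174090
  Less foreign tax credit CHF 109000 → CHF 65090

Excess of alternative minimum tax over regular tax: CHF 142400 − CHF 65090 = CHF 77310.

CHF 77310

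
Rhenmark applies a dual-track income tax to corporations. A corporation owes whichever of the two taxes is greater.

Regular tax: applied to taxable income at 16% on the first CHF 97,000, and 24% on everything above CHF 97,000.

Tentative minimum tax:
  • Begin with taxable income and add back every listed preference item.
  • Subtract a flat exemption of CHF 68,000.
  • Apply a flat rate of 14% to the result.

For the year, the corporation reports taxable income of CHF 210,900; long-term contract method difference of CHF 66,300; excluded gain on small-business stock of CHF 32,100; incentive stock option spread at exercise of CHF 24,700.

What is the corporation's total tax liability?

Regular tax:
  CHF 97,000 × 16% = CHF 15,520
  CHF 113,900 × 24% = CHF 27,336
  → CHF 42,856

Tentative minimum tax:
  Adjusted income: CHF 210,900 + CHF 66,300 + CHF 32,100 + CHF 24,700 = CHF 334,000
  Less exemption CHF 68,000 → base CHF 266,000
  CHF 266,000 × 14% = CHF 37,240

CHF 42,856 > CHF 37,240, so the regular tax governs.

CHF 42,856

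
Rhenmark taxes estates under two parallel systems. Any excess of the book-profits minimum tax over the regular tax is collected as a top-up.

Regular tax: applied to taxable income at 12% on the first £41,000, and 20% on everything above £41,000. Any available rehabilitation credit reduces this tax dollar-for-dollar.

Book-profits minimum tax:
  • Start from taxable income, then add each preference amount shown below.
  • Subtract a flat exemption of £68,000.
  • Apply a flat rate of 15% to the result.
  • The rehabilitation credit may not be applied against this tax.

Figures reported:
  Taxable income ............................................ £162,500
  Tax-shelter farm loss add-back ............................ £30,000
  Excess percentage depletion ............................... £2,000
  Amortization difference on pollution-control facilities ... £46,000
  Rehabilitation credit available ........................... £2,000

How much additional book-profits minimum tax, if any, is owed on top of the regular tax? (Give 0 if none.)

Regular tax:
  £41,000 × 12% = £4,920
  £121,500 × 20% = £24,300
  → £29,220
  Less rehabilitation credit £2,000 → £27,220

Book-profits minimum tax:
  Adjusted income: £162,500 + £30,000 + £2,000 + £46,000 = £240,500
  Less exemption £68,000 → base £172,500
  £172,500 × 15% = £25,875

£25,875 ≤ £27,220, so no add-on is due.

£0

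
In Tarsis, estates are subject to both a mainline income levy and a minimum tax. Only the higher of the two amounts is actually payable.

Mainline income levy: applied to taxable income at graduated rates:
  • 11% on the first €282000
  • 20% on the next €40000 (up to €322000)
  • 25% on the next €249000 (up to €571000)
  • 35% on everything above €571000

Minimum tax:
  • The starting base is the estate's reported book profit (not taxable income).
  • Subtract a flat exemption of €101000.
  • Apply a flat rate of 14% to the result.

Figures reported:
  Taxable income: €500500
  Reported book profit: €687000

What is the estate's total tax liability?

Mainline income levy:
  €282000 × 11% = €31020
  €40000 × 20% = €8000
  €178500 × 25% = €44625
  → €83645

Minimum tax:
  Base (reported book profit): €687000
  Less exemption €101000 → base €586000
  €586000 × 14% = €82040

€83645 > €82040, so the mainline income levy governs.

€83645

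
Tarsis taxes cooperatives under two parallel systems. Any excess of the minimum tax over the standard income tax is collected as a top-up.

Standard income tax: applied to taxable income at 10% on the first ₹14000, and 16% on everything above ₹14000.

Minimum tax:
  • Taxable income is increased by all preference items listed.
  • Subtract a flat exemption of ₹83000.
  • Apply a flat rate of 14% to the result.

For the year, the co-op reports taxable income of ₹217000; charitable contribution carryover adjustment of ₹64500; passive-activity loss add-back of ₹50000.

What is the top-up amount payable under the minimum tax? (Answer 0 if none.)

₹910

Standard income tax:
  ₹14000 × 10% = ₹1400
  ₹203000 × 16% = ₹32480
  → ₹33880

Minimum tax:
  Adjusted income: ₹217000 + ₹64500 + ₹50000 = ₹331500
  Less exemption ₹83000 → base ₹248500
  ₹248500 × 14% = ₹34790

Excess of minimum tax over standard income tax: ₹34790 − ₹33880 = ₹910.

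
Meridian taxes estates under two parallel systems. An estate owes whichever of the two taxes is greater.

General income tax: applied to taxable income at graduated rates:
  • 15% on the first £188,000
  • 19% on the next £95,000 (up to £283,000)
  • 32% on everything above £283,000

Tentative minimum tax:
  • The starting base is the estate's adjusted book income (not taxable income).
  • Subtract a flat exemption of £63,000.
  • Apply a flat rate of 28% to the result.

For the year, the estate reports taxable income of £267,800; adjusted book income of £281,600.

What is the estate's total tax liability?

£61,208

General income tax:
  £188,000 × 15% = £28,200
  £79,800 × 19% = £15,162
  → £43,362

Tentative minimum tax:
  Base (adjusted book income): £281,600
  Less exemption £63,000 → base £218,600
  £218,600 × 28% = £61,208

£61,208 > £43,362, so the tentative minimum tax is the binding amount.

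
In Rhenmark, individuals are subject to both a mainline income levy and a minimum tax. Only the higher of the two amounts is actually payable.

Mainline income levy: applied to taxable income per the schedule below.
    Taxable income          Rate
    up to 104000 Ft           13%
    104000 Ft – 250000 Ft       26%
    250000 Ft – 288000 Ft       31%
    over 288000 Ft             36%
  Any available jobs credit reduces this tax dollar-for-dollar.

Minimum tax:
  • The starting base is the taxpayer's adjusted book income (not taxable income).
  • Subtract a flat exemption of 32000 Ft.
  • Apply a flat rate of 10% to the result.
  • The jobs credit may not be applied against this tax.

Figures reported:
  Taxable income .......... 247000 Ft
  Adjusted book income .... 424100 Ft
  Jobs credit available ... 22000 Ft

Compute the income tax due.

Minimum tax:
  Base (adjusted book income): 424100 Ft
  Less exemption 32000 Ft → base 392100 Ft
  392100 Ft × 10% = 39210 Ft

Mainline income levy:
  104000 Ft × 13% = 13520 Ft
  143000 Ft × 26% = 37180 Ft
  → 50700 Ft
  Less jobs credit 22000 Ft → 28700 Ft

39210 Ft > 28700 Ft, so the minimum tax is the binding amount.

39210 Ft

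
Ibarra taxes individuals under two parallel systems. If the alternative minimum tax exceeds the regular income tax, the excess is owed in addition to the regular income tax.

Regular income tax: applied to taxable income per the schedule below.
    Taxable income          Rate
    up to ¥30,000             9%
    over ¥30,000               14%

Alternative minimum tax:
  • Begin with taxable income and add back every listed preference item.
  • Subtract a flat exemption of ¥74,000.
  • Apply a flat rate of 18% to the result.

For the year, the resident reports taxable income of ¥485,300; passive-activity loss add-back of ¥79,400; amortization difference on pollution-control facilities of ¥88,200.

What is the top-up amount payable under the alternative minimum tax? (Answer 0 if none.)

¥37,760

Alternative minimum tax:
  Adjusted income: ¥485,300 + ¥79,400 + ¥88,200 = ¥652,900
  Less exemption ¥74,000 → base ¥578,900
  ¥578,900 × 18% = ¥104,202

Regular income tax:
  ¥30,000 × 9% = ¥2,700
  ¥455,300 × 14% = ¥63,742
  → ¥66,442

Excess of alternative minimum tax over regular income tax: ¥104,202 − ¥66,442 = ¥37,760.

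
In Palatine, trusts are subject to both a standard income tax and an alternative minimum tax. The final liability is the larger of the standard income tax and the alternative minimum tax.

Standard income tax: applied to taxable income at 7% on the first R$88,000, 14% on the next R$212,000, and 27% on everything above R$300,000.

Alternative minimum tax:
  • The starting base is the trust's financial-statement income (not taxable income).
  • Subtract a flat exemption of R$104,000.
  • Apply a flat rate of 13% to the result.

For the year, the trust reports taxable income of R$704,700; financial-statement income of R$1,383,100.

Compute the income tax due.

R$166,283

Alternative minimum tax:
  Base (financial-statement income): R$1,383,100
  Less exemption R$104,000 → base R$1,279,100
  R$1,279,100 × 13% = R$166,283

Standard income tax:
  R$88,000 × 7% = R$6,160
  R$212,000 × 14% = R$29,680
  R$404,700 × 27% = R$109,269
  → R$145,109

R$166,283 > R$145,109, so the alternative minimum tax is the binding amount.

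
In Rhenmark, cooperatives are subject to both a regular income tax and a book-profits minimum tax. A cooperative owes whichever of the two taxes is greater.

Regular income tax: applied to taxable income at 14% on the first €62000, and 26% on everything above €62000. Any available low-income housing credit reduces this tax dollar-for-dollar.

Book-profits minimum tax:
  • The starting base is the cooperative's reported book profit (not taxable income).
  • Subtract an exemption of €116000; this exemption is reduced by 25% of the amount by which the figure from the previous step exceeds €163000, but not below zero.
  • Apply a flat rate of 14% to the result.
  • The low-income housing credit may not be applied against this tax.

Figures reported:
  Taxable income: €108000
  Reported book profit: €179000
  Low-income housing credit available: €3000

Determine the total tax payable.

Regular income tax:
  €62000 × 14% = €8680
  €46000 × 26% = €11960
  → €20640
  Less low-income housing credit €3000 → €17640

Book-profits minimum tax:
  Base (reported book profit): €179000
  Exemption: €116000 − 25% × (€179000 − €163000) = €116000 − €4000 = €112000
  Base: €179000 − €112000 = €67000
  €67000 × 14% = €9380

€17640 > €9380, so the regular income tax governs.

€17640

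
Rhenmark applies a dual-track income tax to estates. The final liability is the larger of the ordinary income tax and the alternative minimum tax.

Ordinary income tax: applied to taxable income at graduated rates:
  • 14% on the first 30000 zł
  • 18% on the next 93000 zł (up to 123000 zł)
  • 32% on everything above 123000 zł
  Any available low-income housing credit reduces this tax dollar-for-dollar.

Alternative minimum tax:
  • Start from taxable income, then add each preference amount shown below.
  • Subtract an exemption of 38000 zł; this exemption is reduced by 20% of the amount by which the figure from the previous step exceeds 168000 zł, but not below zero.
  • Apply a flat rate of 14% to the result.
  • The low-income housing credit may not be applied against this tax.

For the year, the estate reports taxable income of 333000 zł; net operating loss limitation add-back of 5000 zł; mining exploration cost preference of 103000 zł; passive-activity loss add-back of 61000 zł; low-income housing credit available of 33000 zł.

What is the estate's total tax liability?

Ordinary income tax:
  30000 zł × 14% = 4200 zł
  93000 zł × 18% = 16740 zł
  210000 zł × 32% = 67200 zł
  → 88140 zł
  Less low-income housing credit 33000 zł → 55140 zł

Alternative minimum tax:
  Adjusted income: 333000 zł + 5000 zł + 103000 zł + 61000 zł = 502000 zł
  Exemption: 20% × (502000 zł − 168000 zł) = 66800 zł ≥ 38000 zł, so the exemption is fully phased out
  Base: 502000 zł − 0 zł = 502000 zł
  502000 zł × 14% = 70280 zł

70280 zł > 55140 zł, so the alternative minimum tax is the binding amount.

70280 zł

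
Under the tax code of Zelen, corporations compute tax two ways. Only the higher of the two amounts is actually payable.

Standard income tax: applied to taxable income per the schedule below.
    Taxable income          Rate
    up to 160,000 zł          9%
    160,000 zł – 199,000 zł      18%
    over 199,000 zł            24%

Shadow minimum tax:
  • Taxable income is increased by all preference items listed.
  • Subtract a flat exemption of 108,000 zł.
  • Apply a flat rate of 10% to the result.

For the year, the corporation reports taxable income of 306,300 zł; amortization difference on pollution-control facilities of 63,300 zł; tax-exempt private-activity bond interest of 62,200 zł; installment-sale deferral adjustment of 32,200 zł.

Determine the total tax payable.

Shadow minimum tax:
  Adjusted income: 306,300 zł + 63,300 zł + 62,200 zł + 32,200 zł = 464,000 zł
  Less exemption 108,000 zł → base 356,000 zł
  356,000 zł × 10% = 35,600 zł

Standard income tax:
  160,000 zł × 9% = 14,400 zł
  39,000 zł × 18% = 7,020 zł
  107,300 zł × 24% = 25,752 zł
  → 47,172 zł

47,172 zł > 35,600 zł, so the standard income tax governs.

47,172 zł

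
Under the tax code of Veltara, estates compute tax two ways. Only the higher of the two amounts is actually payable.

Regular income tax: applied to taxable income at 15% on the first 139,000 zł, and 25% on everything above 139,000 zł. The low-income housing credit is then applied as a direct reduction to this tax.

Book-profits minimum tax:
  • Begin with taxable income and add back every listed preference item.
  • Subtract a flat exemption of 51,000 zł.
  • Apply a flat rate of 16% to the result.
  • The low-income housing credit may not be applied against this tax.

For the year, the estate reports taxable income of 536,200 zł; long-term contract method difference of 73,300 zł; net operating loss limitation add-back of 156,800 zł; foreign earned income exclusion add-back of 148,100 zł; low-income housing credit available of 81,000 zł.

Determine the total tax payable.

138,144 zł

Regular income tax:
  139,000 zł × 15% = 20,850 zł
  397,200 zł × 25% = 99,300 zł
  → 120,150 zł
  Less low-income housing credit 81,000 zł → 39,150 zł

Book-profits minimum tax:
  Adjusted income: 536,200 zł + 73,300 zł + 156,800 zł + 148,100 zł = 914,400 zł
  Less exemption 51,000 zł → base 863,400 zł
  863,400 zł × 16% = 138,144 zł

138,144 zł > 39,150 zł, so the book-profits minimum tax is the binding amount.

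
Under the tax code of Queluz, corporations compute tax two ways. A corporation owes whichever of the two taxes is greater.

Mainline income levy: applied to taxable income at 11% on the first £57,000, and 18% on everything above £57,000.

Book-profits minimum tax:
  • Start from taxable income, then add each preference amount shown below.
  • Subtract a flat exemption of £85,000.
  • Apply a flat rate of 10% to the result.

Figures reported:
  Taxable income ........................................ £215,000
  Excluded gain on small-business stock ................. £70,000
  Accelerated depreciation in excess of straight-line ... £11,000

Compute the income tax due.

Mainline income levy:
  £57,000 × 11% = £6,270
  £158,000 × 18% = £28,440
  → £34,710

Book-profits minimum tax:
  Adjusted income: £215,000 + £70,000 + £11,000 = £296,000
  Less exemption £85,000 → base £211,000
  £211,000 × 10% = £21,100

£34,710 > £21,100, so the mainline income levy governs.

£34,710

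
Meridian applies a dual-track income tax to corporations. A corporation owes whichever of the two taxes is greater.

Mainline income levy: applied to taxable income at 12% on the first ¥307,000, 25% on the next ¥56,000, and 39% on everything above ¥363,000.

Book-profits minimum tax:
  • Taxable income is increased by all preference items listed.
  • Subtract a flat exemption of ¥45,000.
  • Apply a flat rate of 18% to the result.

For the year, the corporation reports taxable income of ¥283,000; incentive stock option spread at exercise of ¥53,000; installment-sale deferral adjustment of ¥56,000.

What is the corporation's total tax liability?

Book-profits minimum tax:
  Adjusted income: ¥283,000 + ¥53,000 + ¥56,000 = ¥392,000
  Less exemption ¥45,000 → base ¥347,000
  ¥347,000 × 18% = ¥62,460

Mainline income levy:
  ¥283,000 × 12% = ¥33,960

¥62,460 > ¥33,960, so the book-profits minimum tax is the binding amount.

¥62,460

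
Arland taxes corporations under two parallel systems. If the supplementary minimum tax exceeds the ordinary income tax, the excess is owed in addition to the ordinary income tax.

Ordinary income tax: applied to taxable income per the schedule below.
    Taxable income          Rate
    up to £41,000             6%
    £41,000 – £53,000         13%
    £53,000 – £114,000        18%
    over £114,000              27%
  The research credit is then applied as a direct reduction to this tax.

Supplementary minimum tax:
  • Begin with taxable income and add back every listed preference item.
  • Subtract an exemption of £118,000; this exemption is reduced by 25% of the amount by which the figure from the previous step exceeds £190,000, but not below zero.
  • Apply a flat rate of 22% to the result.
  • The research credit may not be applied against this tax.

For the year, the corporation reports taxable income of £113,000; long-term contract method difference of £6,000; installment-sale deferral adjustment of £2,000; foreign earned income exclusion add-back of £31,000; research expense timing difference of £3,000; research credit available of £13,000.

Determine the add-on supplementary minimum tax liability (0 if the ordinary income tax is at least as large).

Supplementary minimum tax:
  Adjusted income: £113,000 + £6,000 + £2,000 + £31,000 + £3,000 = £155,000
  Exemption: £155,000 ≤ £190,000, so full £118,000 applies
  Base: £155,000 − £118,000 = £37,000
  £37,000 × 22% = £8,140

Ordinary income tax:
  £41,000 × 6% = £2,460
  £12,000 × 13% = £1,560
  £60,000 × 18% = £10,800
  → £14,820
  Less research credit £13,000 → £1,820

Excess of supplementary minimum tax over ordinary income tax: £8,140 − £1,820 = £6,320.

£6,320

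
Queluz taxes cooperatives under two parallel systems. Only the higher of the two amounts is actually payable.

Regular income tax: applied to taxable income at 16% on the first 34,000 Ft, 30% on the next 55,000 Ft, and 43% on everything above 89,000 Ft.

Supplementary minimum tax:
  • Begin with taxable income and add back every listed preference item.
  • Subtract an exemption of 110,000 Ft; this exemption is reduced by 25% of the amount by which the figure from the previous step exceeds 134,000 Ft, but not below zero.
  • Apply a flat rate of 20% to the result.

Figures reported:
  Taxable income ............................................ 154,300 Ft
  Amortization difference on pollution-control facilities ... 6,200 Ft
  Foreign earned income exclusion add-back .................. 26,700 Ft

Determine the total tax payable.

Regular income tax:
  34,000 Ft × 16% = 5,440 Ft
  55,000 Ft × 30% = 16,500 Ft
  65,300 Ft × 43% = 28,079 Ft
  → 50,019 Ft

Supplementary minimum tax:
  Adjusted income: 154,300 Ft + 6,200 Ft + 26,700 Ft = 187,200 Ft
  Exemption: 110,000 Ft − 25% × (187,200 Ft − 134,000 Ft) = 110,000 Ft − 13,300 Ft = 96,700 Ft
  Base: 187,200 Ft − 96,700 Ft = 90,500 Ft
  90,500 Ft × 20% = 18,100 Ft

50,019 Ft > 18,100 Ft, so the regular income tax governs.

50,019 Ft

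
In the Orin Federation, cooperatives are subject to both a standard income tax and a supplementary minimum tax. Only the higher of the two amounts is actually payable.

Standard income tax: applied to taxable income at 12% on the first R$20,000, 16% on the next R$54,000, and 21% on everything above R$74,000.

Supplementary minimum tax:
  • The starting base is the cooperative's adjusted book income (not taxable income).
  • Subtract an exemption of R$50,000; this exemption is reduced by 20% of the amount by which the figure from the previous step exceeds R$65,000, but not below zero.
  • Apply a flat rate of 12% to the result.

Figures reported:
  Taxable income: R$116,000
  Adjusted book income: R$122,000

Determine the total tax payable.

R$19,860

Supplementary minimum tax:
  Base (adjusted book income): R$122,000
  Exemption: R$50,000 − 20% × (R$122,000 − R$65,000) = R$50,000 − R$11,400 = R$38,600
  Base: R$122,000 − R$38,600 = R$83,400
  R$83,400 × 12% = R$10,008

Standard income tax:
  R$20,000 × 12% = R$2,400
  R$54,000 × 16% = R$8,640
  R$42,000 × 21% = R$8,820
  → R$19,860

R$19,860 > R$10,008, so the standard income tax governs.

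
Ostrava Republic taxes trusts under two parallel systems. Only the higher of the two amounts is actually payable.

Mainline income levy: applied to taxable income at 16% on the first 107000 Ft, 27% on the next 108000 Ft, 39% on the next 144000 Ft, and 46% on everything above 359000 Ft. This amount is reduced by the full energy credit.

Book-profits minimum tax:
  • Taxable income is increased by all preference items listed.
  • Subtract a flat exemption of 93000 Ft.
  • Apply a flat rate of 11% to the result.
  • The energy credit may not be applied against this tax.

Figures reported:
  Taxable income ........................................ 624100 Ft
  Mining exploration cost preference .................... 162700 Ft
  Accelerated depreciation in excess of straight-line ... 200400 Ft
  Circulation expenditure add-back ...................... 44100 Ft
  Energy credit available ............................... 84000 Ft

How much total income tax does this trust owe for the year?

Book-profits minimum tax:
  Adjusted income: 624100 Ft + 162700 Ft + 200400 Ft + 44100 Ft = 1031300 Ft
  Less exemption 93000 Ft → base 938300 Ft
  938300 Ft × 11% = 103213 Ft

Mainline income levy:
  107000 Ft × 16% = 17120 Ft
  108000 Ft × 27% = 29160 Ft
  144000 Ft × 39% = 56160 Ft
  265100 Ft × 46% = 121946 Ft
  → 224386 Ft
  Less energy credit 84000 Ft → 140386 Ft

140386 Ft > 103213 Ft, so the mainline income levy governs.

140386 Ft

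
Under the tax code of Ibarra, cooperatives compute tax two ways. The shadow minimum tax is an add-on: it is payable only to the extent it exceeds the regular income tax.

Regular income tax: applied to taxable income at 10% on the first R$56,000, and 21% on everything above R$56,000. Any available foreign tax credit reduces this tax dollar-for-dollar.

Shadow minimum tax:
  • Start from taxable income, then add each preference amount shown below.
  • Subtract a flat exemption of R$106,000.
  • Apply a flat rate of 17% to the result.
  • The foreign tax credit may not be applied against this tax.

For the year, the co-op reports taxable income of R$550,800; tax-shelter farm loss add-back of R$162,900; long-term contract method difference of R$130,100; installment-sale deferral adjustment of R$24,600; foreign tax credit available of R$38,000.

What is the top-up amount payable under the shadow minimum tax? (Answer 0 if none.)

R$58,100

Shadow minimum tax:
  Adjusted income: R$550,800 + R$162,900 + R$130,100 + R$24,600 = R$868,400
  Less exemption R$106,000 → base R$762,400
  R$762,400 × 17% = R$129,608

Regular income tax:
  R$56,000 × 10% = R$5,600
  R$494,800 × 21% = R$103,908
  → R$109,508
  Less foreign tax credit R$38,000 → R$71,508

Excess of shadow minimum tax over regular income tax: R$129,608 − R$71,508 = R$58,100.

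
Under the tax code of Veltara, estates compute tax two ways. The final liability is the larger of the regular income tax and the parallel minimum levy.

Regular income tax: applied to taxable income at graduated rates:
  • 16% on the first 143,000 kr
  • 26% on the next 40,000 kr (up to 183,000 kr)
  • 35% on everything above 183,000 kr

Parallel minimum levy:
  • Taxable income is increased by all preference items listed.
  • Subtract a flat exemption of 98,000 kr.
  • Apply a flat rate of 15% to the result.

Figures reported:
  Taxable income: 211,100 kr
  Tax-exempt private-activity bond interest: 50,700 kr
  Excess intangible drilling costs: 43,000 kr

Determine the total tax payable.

43,115 kr

Parallel minimum levy:
  Adjusted income: 211,100 kr + 50,700 kr + 43,000 kr = 304,800 kr
  Less exemption 98,000 kr → base 206,800 kr
  206,800 kr × 15% = 31,020 kr

Regular income tax:
  143,000 kr × 16% = 22,880 kr
  40,000 kr × 26% = 10,400 kr
  28,100 kr × 35% = 9,835 kr
  → 43,115 kr

43,115 kr > 31,020 kr, so the regular income tax governs.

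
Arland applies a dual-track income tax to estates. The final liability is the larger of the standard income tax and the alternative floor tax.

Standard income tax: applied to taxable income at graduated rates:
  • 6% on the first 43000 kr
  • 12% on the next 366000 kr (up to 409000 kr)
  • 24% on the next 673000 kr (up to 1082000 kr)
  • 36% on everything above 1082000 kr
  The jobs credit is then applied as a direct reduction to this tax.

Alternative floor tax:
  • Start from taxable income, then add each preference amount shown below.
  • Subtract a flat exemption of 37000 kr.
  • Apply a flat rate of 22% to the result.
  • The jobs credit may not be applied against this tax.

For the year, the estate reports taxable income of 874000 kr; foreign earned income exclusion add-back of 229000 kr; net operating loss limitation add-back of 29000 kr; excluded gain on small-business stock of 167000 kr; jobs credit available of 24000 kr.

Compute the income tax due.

Standard income tax:
  43000 kr × 6% = 2580 kr
  366000 kr × 12% = 43920 kr
  465000 kr × 24% = 111600 kr
  → 158100 kr
  Less jobs credit 24000 kr → 134100 kr

Alternative floor tax:
  Adjusted income: 874000 kr + 229000 kr + 29000 kr + 167000 kr = 1299000 kr
  Less exemption 37000 kr → base 1262000 kr
  1262000 kr × 22% = 277640 kr

277640 kr > 134100 kr, so the alternative floor tax is the binding amount.

277640 kr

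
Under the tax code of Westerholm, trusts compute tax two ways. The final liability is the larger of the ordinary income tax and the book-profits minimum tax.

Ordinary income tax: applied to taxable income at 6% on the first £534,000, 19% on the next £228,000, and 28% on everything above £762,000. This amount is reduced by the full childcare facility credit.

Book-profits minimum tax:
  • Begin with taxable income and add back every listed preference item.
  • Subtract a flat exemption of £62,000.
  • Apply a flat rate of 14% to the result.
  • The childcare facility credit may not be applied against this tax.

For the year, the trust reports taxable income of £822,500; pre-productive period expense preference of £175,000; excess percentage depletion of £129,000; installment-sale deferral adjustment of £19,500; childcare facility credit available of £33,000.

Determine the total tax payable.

Book-profits minimum tax:
  Adjusted income: £822,500 + £175,000 + £129,000 + £19,500 = £1,146,000
  Less exemption £62,000 → base £1,084,000
  £1,084,000 × 14% = £151,760

Ordinary income tax:
  £534,000 × 6% = £32,040
  £228,000 × 19% = £43,320
  £60,500 × 28% = £16,940
  → £92,300
  Less childcare facility credit £33,000 → £59,300

£151,760 > £59,300, so the book-profits minimum tax is the binding amount.

£151,760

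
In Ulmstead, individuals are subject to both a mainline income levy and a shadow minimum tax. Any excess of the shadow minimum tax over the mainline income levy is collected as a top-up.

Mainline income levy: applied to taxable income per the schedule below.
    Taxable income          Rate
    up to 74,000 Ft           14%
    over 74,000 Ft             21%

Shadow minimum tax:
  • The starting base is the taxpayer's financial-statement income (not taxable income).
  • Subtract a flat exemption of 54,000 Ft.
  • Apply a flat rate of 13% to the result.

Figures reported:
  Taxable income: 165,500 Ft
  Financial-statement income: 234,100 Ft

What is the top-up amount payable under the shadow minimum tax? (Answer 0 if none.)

0 Ft

Shadow minimum tax:
  Base (financial-statement income): 234,100 Ft
  Less exemption 54,000 Ft → base 180,100 Ft
  180,100 Ft × 13% = 23,413 Ft

Mainline income levy:
  74,000 Ft × 14% = 10,360 Ft
  91,500 Ft × 21% = 19,215 Ft
  → 29,575 Ft

23,413 Ft ≤ 29,575 Ft, so no add-on is due.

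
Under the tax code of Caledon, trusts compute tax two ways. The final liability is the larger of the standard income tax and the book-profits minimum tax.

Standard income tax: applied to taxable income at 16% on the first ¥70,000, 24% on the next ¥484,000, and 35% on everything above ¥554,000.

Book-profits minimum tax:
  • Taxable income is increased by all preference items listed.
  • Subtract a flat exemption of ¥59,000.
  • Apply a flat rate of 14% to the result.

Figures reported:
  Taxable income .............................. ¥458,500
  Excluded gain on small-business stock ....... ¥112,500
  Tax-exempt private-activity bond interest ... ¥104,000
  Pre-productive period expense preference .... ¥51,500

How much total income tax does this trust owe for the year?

¥104,440

Standard income tax:
  ¥70,000 × 16% = ¥11,200
  ¥388,500 × 24% = ¥93,240
  → ¥104,440

Book-profits minimum tax:
  Adjusted income: ¥458,500 + ¥112,500 + ¥104,000 + ¥51,500 = ¥726,500
  Less exemption ¥59,000 → base ¥667,500
  ¥667,500 × 14% = ¥93,450

¥104,440 > ¥93,450, so the standard income tax governs.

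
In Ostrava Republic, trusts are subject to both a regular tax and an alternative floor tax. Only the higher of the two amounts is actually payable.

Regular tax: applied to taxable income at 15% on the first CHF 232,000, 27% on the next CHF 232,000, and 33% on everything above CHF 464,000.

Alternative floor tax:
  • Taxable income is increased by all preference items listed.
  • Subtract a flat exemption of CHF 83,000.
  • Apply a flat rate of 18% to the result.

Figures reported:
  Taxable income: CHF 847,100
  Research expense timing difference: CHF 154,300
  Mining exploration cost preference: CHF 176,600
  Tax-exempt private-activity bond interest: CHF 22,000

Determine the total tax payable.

CHF 223,863

Alternative floor tax:
  Adjusted income: CHF 847,100 + CHF 154,300 + CHF 176,600 + CHF 22,000 = CHF 1,200,000
  Less exemption CHF 83,000 → base CHF 1,117,000
  CHF 1,117,000 × 18% = CHF 201,060

Regular tax:
  CHF 232,000 × 15% = CHF 34,800
  CHF 232,000 × 27% = CHF 62,640
  CHF 383,100 × 33% = CHF 126,423
  → CHF 223,863

CHF 223,863 > CHF 201,060, so the regular tax governs.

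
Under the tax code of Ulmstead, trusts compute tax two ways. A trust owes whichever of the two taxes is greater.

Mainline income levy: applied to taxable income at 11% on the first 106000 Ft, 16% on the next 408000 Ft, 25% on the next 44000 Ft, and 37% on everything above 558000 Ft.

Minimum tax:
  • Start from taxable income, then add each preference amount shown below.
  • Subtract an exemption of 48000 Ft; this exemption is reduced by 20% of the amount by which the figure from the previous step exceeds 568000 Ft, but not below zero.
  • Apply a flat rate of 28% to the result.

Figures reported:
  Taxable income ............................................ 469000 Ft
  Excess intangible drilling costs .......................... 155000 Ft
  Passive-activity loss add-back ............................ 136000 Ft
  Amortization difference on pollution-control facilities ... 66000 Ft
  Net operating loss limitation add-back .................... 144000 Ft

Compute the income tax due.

Minimum tax:
  Adjusted income: 469000 Ft + 155000 Ft + 136000 Ft + 66000 Ft + 144000 Ft = 970000 Ft
  Exemption: 20% × (970000 Ft − 568000 Ft) = 80400 Ft ≥ 48000 Ft, so the exemption is fully phased out
  Base: 970000 Ft − 0 Ft = 970000 Ft
  970000 Ft × 28% = 271600 Ft

Mainline income levy:
  106000 Ft × 11% = 11660 Ft
  363000 Ft × 16% = 58080 Ft
  → 69740 Ft

271600 Ft > 69740 Ft, so the minimum tax is the binding amount.

271600 Ft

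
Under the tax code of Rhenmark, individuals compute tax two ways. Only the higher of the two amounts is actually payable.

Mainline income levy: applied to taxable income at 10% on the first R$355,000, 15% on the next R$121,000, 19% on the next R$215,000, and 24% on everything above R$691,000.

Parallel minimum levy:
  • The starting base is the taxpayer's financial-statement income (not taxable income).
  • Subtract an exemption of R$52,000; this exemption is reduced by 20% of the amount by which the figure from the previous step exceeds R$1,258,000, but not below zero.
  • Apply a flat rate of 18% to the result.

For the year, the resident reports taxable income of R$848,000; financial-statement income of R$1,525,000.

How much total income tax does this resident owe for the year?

R$274,500

Mainline income levy:
  R$355,000 × 10% = R$35,500
  R$121,000 × 15% = R$18,150
  R$215,000 × 19% = R$40,850
  R$157,000 × 24% = R$37,680
  → R$132,180

Parallel minimum levy:
  Base (financial-statement income): R$1,525,000
  Exemption: 20% × (R$1,525,000 − R$1,258,000) = R$53,400 ≥ R$52,000, so the exemption is fully phased out
  Base: R$1,525,000 − R$0 = R$1,525,000
  R$1,525,000 × 18% = R$274,500

R$274,500 > R$132,180, so the parallel minimum levy is the binding amount.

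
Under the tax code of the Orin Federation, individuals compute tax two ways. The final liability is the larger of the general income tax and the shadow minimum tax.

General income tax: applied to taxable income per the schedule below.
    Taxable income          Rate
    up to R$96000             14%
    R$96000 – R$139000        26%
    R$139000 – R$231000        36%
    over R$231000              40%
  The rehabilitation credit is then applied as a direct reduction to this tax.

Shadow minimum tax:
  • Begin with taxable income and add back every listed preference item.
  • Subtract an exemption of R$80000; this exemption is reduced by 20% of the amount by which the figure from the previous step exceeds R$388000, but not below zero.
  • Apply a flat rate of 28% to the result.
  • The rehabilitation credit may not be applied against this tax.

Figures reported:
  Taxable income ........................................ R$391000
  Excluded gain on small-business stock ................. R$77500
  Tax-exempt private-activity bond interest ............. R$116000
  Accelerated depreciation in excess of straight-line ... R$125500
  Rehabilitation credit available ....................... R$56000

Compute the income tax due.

R$194432

Shadow minimum tax:
  Adjusted income: R$391000 + R$77500 + R$116000 + R$125500 = R$710000
  Exemption: R$80000 − 20% × (R$710000 − R$388000) = R$80000 − R$64400 = R$15600
  Base: R$710000 − R$15600 = R$694400
  R$694400 × 28% = R$194432

General income tax:
  R$96000 × 14% = R$13440
  R$43000 × 26% = R$11180
  R$92000 × 36% = R$33120
  R$160000 × 40% = R$64000
  → R$121740
  Less rehabilitation credit R$56000 → R$65740

R$194432 > R$65740, so the shadow minimum tax is the binding amount.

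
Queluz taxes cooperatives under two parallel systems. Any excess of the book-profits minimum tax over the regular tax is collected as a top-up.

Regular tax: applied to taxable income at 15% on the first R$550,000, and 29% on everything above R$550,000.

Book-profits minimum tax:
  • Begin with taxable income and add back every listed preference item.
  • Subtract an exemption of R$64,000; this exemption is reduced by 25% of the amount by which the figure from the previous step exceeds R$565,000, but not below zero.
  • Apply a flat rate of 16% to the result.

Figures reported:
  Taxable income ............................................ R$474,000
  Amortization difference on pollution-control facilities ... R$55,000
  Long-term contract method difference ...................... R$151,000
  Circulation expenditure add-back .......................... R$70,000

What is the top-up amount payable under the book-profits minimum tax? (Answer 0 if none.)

R$46,060

Regular tax:
  R$474,000 × 15% = R$71,100

Book-profits minimum tax:
  Adjusted income: R$474,000 + R$55,000 + R$151,000 + R$70,000 = R$750,000
  Exemption: R$64,000 − 25% × (R$750,000 − R$565,000) = R$64,000 − R$46,250 = R$17,750
  Base: R$750,000 − R$17,750 = R$732,250
  R$732,250 × 16% = R$117,160

Excess of book-profits minimum tax over regular tax: R$117,160 − R$71,100 = R$46,060.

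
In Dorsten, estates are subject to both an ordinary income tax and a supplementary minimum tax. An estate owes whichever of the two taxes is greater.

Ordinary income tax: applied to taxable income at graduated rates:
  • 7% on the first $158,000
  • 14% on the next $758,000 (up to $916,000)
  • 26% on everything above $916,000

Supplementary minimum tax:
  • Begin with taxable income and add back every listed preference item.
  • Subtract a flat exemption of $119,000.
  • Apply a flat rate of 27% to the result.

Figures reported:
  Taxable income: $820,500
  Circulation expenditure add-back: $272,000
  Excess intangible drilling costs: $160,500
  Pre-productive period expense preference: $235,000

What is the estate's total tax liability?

$369,630

Ordinary income tax:
  $158,000 × 7% = $11,060
  $662,500 × 14% = $92,750
  → $103,810

Supplementary minimum tax:
  Adjusted income: $820,500 + $272,000 + $160,500 + $235,000 = $1,488,000
  Less exemption $119,000 → base $1,369,000
  $1,369,000 × 27% = $369,630

$369,630 > $103,810, so the supplementary minimum tax is the binding amount.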